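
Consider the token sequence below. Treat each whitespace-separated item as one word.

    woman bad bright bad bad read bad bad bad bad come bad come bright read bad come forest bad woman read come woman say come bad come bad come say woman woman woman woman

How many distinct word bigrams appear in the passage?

34 tokens → 33 bigram windows in total.
Repeated bigrams (each contributes count−1 duplicates):
  bad come: 5
  bad bad: 4
  come bad: 3
  woman woman: 3
  read bad: 2
12 duplicate windows → 33 − 12 = 21 distinct.

21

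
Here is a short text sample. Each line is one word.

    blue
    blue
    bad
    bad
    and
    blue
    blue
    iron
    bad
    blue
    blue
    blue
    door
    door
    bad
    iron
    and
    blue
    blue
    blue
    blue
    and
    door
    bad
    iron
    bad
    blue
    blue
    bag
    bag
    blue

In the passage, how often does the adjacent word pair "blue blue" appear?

8

Scanning the 30 overlapping bigram windows for "blue blue":
  position 1–2: blue blue
  position 6–7: blue blue
  position 10–11: blue blue
  position 11–12: blue blue
  position 18–19: blue blue
  position 19–20: blue blue
  position 20–21: blue blue
  position 27–28: blue blue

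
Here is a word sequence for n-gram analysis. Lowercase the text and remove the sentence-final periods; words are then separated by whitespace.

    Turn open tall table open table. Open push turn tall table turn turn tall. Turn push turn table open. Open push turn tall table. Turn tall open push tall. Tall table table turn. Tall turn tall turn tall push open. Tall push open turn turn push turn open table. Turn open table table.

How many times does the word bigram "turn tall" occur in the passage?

7

Scanning the 52 overlapping bigram windows for "turn tall":
  position 9–10: turn tall
  position 13–14: turn tall
  position 22–23: turn tall
  position 25–26: turn tall
  position 33–34: turn tall
  position 35–36: turn tall
  position 37–38: turn tall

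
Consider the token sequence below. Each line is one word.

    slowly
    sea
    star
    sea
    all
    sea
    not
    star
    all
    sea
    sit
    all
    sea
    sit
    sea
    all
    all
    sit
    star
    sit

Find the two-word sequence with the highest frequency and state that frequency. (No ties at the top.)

"all sea", 3 times

Bigram frequencies (highest first):
  all sea: 3
  sea all: 2
  sea sit: 2
  slowly sea: 1
  sea star: 1
  star sea: 1
  … (9 more, each ≤ 1)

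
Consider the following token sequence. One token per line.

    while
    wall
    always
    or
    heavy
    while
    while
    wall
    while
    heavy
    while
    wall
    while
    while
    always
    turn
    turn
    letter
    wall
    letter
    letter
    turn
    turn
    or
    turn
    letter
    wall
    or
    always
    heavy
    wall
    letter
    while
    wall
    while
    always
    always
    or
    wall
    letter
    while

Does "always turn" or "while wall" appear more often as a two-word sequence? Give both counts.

"always turn": 1 occurrence
"while wall": 4 occurrences

"while wall" (4 vs 1)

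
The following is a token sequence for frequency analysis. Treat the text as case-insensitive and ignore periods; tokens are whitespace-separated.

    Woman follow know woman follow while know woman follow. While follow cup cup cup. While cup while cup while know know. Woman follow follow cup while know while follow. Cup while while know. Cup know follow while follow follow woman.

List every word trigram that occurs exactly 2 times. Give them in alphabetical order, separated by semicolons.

Trigram counts meeting the condition (exactly 2 times):
  cup while cup: 2
  cup while know: 2
  follow cup while: 2
  follow while follow: 2
  while cup while: 2
  while follow cup: 2
  woman follow while: 2

cup while cup; cup while know; follow cup while; follow while follow; while cup while; while follow cup; woman follow while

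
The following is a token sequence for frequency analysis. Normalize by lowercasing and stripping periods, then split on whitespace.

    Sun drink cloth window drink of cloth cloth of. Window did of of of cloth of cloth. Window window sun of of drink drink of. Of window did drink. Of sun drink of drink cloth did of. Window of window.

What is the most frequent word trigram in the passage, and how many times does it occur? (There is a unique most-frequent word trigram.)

"of window did", 2 times

Trigram frequencies (highest first):
  of window did: 2
  sun drink cloth: 1
  drink cloth window: 1
  cloth window drink: 1
  window drink of: 1
  drink of cloth: 1
  … (31 more, each ≤ 1)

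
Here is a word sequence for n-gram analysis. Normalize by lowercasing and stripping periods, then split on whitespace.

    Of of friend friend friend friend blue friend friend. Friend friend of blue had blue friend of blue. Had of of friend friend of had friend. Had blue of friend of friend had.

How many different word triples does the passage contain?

33 tokens → 31 trigram windows in total.
Repeated trigrams (each contributes count−1 duplicates):
  friend friend friend: 4
  friend friend of: 2
  friend of blue: 2
  of blue had: 2
  of friend friend: 2
  of of friend: 2
8 duplicate windows → 31 − 8 = 23 distinct.

23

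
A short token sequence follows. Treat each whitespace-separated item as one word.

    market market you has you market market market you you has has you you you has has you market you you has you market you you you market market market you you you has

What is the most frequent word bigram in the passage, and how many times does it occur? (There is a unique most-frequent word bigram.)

"you you", 8 times

Bigram frequencies (highest first):
  you you: 8
  market market: 5
  market you: 5
  you has: 5
  has you: 4
  you market: 4
  … (1 more, each ≤ 2)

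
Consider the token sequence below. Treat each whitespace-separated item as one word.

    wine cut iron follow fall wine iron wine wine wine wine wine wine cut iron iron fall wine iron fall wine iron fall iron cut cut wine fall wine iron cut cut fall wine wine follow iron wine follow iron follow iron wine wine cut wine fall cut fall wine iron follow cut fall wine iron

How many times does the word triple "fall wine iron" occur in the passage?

6

Scanning the 54 overlapping trigram windows for "fall wine iron":
  position 5–7: fall wine iron
  position 17–19: fall wine iron
  position 20–22: fall wine iron
  position 28–30: fall wine iron
  position 49–51: fall wine iron
  position 54–56: fall wine iron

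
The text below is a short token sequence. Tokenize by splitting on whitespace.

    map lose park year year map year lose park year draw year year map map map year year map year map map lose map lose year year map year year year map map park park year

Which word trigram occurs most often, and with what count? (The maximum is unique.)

"year year map", 5 times

Trigram frequencies (highest first):
  year year map: 5
  year map year: 3
  year map map: 3
  lose park year: 2
  map year year: 2
  map lose park: 1
  … (18 more, each ≤ 1)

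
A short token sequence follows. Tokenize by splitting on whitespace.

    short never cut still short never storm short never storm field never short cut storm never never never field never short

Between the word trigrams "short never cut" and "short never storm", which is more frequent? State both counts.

"short never storm" (2 vs 1)

"short never cut": 1 occurrence
"short never storm": 2 occurrences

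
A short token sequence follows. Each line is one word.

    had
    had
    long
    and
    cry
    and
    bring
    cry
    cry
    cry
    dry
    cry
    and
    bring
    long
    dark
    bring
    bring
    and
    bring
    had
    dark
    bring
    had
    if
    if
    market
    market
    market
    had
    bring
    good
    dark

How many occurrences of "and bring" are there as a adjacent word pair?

3

Scanning the 32 overlapping bigram windows for "and bring":
  position 6–7: and bring
  position 13–14: and bring
  position 19–20: and bring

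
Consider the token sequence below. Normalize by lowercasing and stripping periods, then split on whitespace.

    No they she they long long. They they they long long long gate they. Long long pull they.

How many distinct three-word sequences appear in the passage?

14

18 tokens → 16 trigram windows in total.
Repeated trigrams (each contributes count−1 duplicates):
  they long long: 3
2 duplicate windows → 16 − 2 = 14 distinct.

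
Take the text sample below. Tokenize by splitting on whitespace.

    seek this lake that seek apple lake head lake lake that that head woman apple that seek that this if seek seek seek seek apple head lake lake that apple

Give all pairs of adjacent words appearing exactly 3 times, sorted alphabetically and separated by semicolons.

lake that; seek seek

Bigram counts meeting the condition (exactly 3 times):
  lake that: 3
  seek seek: 3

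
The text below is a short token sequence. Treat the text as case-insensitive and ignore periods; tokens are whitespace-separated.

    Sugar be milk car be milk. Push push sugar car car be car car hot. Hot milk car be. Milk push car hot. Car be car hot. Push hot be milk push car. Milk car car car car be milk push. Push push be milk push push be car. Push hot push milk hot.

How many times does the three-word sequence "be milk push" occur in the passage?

5

Scanning the 52 overlapping trigram windows for "be milk push":
  position 5–7: be milk push
  position 19–21: be milk push
  position 30–32: be milk push
  position 39–41: be milk push
  position 44–46: be milk push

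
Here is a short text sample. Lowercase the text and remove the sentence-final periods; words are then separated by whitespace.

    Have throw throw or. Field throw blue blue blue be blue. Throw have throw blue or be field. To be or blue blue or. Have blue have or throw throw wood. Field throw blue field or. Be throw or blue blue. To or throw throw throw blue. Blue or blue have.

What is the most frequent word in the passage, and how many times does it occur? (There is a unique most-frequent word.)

"blue", 14 times

Unigram frequencies (highest first):
  blue: 14
  throw: 12
  or: 9
  have: 5
  field: 4
  be: 4
  … (2 more, each ≤ 2)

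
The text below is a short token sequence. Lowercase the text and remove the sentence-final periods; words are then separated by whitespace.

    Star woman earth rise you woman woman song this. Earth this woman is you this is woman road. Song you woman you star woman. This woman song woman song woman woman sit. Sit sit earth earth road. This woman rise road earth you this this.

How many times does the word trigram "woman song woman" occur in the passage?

Scanning the 43 overlapping trigram windows for "woman song woman":
  position 26–28: woman song woman
  position 28–30: woman song woman

2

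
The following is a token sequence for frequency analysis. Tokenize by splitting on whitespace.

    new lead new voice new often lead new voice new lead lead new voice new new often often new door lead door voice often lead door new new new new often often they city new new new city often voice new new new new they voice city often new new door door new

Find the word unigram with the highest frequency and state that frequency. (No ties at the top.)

"new", 23 times

Unigram frequencies (highest first):
  new: 23
  often: 8
  lead: 6
  voice: 6
  door: 5
  city: 3
  … (1 more, each ≤ 2)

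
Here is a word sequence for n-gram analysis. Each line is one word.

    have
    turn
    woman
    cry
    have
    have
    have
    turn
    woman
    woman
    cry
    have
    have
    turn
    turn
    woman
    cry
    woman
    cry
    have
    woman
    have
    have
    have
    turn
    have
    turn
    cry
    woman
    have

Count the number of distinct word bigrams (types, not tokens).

12

30 tokens → 29 bigram windows in total.
Repeated bigrams (each contributes count−1 duplicates):
  have have: 5
  have turn: 5
  woman cry: 4
  cry have: 3
  turn woman: 3
  cry woman: 2
  woman have: 2
17 duplicate windows → 29 − 17 = 12 distinct.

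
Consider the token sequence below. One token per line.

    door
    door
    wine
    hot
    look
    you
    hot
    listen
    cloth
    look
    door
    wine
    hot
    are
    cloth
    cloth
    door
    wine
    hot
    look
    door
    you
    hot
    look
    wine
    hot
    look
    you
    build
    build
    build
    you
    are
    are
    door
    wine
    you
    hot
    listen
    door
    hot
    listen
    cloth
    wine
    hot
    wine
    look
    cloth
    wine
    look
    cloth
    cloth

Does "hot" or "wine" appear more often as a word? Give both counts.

"hot": 9 occurrences
"wine": 8 occurrences

"hot" (9 vs 8)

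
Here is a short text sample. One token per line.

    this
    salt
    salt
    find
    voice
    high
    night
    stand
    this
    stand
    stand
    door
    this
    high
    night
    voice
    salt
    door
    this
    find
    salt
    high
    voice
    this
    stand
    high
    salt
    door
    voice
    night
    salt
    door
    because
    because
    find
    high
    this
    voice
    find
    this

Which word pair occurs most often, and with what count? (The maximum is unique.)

"salt door", 3 times

Bigram frequencies (highest first):
  salt door: 3
  high night: 2
  this stand: 2
  door this: 2
  this salt: 1
  salt salt: 1
  … (28 more, each ≤ 1)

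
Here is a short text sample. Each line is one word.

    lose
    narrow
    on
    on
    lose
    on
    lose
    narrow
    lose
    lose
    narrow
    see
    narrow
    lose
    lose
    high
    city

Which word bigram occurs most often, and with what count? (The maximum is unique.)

Bigram frequencies (highest first):
  lose narrow: 3
  on lose: 2
  narrow lose: 2
  lose lose: 2
  narrow on: 1
  on on: 1
  … (5 more, each ≤ 1)

"lose narrow", 3 times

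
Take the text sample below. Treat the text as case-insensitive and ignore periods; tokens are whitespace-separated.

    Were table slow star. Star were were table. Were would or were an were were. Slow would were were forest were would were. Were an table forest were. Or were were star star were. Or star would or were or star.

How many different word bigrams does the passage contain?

41 tokens → 40 bigram windows in total.
Repeated bigrams (each contributes count−1 duplicates):
  were were: 5
  or were: 3
  were or: 3
  forest were: 2
  or star: 2
  star star: 2
  star were: 2
  were an: 2
  … (4 more repeated)
17 duplicate windows → 40 − 17 = 23 distinct.

23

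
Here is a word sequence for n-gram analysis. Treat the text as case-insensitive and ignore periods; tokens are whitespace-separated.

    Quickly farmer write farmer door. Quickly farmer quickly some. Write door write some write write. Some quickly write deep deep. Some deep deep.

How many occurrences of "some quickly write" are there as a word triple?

1

Scanning the 21 overlapping trigram windows for "some quickly write":
  position 16–18: some quickly write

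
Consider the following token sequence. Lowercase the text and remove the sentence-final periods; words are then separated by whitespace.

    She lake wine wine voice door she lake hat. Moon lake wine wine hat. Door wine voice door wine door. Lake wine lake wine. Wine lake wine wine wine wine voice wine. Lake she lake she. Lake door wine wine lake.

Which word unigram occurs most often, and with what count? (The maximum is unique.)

"wine", 16 times

Unigram frequencies (highest first):
  wine: 16
  lake: 10
  door: 5
  she: 4
  voice: 3
  hat: 2
  … (1 more, each ≤ 1)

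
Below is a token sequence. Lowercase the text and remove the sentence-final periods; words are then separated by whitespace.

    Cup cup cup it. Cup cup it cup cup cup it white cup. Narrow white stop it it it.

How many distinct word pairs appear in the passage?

10

19 tokens → 18 bigram windows in total.
Repeated bigrams (each contributes count−1 duplicates):
  cup cup: 5
  cup it: 3
  it cup: 2
  it it: 2
8 duplicate windows → 18 − 8 = 10 distinct.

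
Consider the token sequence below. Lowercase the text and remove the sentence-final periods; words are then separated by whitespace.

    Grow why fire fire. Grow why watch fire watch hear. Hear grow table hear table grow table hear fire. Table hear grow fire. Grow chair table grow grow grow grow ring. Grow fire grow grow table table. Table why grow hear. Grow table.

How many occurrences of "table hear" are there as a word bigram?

Scanning the 42 overlapping bigram windows for "table hear":
  position 13–14: table hear
  position 17–18: table hear
  position 20–21: table hear

3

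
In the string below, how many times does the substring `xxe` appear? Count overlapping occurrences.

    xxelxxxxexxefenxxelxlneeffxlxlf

4

Sliding a length-3 window over the 31 characters (29 positions):
  position 1–3: xxe
  position 7–9: xxe
  position 10–12: xxe
  position 16–18: xxe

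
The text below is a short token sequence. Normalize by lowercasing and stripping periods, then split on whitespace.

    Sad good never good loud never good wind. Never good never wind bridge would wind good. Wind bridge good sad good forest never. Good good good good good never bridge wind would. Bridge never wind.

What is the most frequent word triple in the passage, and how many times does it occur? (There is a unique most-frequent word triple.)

"good good good", 3 times

Trigram frequencies (highest first):
  good good good: 3
  sad good never: 1
  good never good: 1
  never good loud: 1
  good loud never: 1
  loud never good: 1
  … (25 more, each ≤ 1)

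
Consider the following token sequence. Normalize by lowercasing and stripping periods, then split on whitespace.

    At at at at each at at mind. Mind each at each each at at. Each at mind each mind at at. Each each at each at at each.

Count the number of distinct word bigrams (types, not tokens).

9

29 tokens → 28 bigram windows in total.
Repeated bigrams (each contributes count−1 duplicates):
  at at: 7
  at each: 6
  each at: 6
  at mind: 2
  each each: 2
  mind each: 2
19 duplicate windows → 28 − 19 = 9 distinct.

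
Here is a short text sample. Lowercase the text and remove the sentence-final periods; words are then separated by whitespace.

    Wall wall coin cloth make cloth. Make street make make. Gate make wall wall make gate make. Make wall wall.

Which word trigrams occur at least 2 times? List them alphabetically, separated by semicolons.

make gate make; make wall wall

Trigram counts meeting the condition (at least 2 times):
  make gate make: 2
  make wall wall: 2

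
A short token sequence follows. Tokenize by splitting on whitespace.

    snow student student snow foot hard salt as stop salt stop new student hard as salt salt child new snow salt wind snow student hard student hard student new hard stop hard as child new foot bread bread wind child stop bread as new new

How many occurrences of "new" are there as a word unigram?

Scanning the 45 tokens for "new":
  position 12: new
  position 19: new
  position 29: new
  position 35: new
  position 44: new
  position 45: new

6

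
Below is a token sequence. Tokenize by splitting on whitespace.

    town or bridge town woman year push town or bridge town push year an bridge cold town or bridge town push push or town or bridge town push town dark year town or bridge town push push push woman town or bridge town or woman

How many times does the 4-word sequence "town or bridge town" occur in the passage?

6

Scanning the 42 overlapping 4-gram windows for "town or bridge town":
  position 1–4: town or bridge town
  position 8–11: town or bridge town
  position 17–20: town or bridge town
  position 24–27: town or bridge town
  position 32–35: town or bridge town
  position 40–43: town or bridge town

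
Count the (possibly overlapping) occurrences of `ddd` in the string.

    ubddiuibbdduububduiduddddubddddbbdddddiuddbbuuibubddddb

9

Sliding a length-3 window over the 55 characters (53 positions):
  position 22–24: ddd
  position 23–25: ddd
  position 28–30: ddd
  position 29–31: ddd
  position 34–36: ddd
  position 35–37: ddd
  position 36–38: ddd
  position 51–53: ddd
  position 52–54: ddd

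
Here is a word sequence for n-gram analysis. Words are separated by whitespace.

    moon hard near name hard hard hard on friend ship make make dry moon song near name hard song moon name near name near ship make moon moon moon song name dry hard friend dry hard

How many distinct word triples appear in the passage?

33

36 tokens → 34 trigram windows in total.
Repeated trigrams (each contributes count−1 duplicates):
  near name hard: 2
1 duplicate windows → 34 − 1 = 33 distinct.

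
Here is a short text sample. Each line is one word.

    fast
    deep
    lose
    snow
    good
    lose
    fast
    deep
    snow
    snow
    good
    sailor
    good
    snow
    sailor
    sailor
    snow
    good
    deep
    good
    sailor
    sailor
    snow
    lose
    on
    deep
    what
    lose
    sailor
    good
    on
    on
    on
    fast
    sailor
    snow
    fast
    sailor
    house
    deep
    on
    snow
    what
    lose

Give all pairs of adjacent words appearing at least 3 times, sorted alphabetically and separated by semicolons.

sailor snow; snow good

Bigram counts meeting the condition (at least 3 times):
  sailor snow: 3
  snow good: 3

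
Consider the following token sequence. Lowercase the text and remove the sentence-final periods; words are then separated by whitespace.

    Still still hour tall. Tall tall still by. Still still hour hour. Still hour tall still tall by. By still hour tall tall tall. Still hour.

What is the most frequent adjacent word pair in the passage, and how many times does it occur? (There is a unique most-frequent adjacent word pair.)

Bigram frequencies (highest first):
  still hour: 5
  tall tall: 4
  hour tall: 3
  tall still: 3
  still still: 2
  by still: 2
  … (6 more, each ≤ 1)

"still hour", 5 times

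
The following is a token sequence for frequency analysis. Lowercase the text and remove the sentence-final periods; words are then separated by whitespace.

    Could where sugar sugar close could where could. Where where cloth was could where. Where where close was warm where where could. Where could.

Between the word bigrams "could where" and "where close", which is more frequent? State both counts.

"could where": 5 occurrences
"where close": 1 occurrence

"could where" (5 vs 1)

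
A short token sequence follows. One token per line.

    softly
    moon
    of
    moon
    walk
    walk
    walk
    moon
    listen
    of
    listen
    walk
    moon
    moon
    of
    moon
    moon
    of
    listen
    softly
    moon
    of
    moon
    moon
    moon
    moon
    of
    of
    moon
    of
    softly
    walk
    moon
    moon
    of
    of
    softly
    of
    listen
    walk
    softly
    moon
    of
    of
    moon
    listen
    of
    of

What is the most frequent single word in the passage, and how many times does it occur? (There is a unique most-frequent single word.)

"moon", 17 times

Unigram frequencies (highest first):
  moon: 17
  of: 15
  walk: 6
  softly: 5
  listen: 5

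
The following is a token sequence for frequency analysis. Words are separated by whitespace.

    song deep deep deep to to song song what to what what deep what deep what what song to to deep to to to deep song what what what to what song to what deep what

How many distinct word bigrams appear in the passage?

36 tokens → 35 bigram windows in total.
Repeated bigrams (each contributes count−1 duplicates):
  to to: 4
  what what: 4
  deep what: 3
  to what: 3
  what deep: 3
  deep deep: 2
  deep to: 2
  song to: 2
  … (4 more repeated)
19 duplicate windows → 35 − 19 = 16 distinct.

16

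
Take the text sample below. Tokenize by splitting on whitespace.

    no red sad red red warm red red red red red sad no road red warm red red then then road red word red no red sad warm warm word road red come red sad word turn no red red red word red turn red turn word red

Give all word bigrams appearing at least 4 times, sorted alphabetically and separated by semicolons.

red red; red sad

Bigram counts meeting the condition (at least 4 times):
  red red: 8
  red sad: 4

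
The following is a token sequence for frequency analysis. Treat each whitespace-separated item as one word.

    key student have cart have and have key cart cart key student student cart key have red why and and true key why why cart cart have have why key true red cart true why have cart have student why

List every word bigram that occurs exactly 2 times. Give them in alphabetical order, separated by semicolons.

Bigram counts meeting the condition (exactly 2 times):
  cart cart: 2
  cart key: 2
  have cart: 2
  key student: 2

cart cart; cart key; have cart; key student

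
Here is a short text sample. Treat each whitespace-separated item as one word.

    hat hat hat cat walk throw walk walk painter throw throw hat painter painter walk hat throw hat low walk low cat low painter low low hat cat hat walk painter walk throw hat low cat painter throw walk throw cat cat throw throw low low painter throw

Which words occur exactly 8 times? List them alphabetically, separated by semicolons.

Unigram counts meeting the condition (exactly 8 times):
  low: 8
  walk: 8

low; walk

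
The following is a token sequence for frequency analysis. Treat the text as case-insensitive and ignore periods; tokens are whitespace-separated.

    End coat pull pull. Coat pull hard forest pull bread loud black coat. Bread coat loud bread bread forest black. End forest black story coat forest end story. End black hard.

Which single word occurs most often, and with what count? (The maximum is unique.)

Unigram frequencies (highest first):
  coat: 5
  end: 4
  pull: 4
  forest: 4
  bread: 4
  black: 4
  … (3 more, each ≤ 2)

"coat", 5 times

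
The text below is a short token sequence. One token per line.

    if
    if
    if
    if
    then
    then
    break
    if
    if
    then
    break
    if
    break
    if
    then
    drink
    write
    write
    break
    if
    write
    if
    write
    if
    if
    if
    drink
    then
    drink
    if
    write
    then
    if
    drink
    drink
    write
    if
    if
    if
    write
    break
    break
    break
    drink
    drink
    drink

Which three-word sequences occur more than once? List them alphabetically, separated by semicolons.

if if if; if if then; if write if; then break if; write if if

Trigram counts meeting the condition (more than once):
  if if if: 4
  if if then: 2
  if write if: 2
  then break if: 2
  write if if: 2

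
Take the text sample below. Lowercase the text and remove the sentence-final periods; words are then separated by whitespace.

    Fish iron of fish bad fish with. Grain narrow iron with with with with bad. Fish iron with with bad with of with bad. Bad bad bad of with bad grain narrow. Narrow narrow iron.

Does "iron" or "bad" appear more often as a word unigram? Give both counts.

"bad" (8 vs 4)

"iron": 4 occurrences
"bad": 8 occurrences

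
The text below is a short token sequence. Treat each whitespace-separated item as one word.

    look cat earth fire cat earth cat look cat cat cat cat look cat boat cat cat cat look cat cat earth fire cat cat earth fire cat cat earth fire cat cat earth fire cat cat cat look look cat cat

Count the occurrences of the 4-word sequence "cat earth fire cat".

5

Scanning the 39 overlapping 4-gram windows for "cat earth fire cat":
  position 2–5: cat earth fire cat
  position 21–24: cat earth fire cat
  position 25–28: cat earth fire cat
  position 29–32: cat earth fire cat
  position 33–36: cat earth fire cat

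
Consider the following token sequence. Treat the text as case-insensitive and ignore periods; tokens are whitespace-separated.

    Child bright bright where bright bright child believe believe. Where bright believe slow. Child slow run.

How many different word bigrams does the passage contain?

16 tokens → 15 bigram windows in total.
Repeated bigrams (each contributes count−1 duplicates):
  bright bright: 2
  where bright: 2
2 duplicate windows → 15 − 2 = 13 distinct.

13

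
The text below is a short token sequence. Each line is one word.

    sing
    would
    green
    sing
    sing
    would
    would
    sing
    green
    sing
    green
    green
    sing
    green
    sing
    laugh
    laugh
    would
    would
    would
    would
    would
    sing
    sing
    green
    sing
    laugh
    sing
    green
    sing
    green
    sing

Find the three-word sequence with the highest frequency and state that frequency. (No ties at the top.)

"sing green sing", 5 times

Trigram frequencies (highest first):
  sing green sing: 5
  green sing green: 3
  would would would: 3
  would would sing: 2
  green sing laugh: 2
  sing would green: 1
  … (14 more, each ≤ 1)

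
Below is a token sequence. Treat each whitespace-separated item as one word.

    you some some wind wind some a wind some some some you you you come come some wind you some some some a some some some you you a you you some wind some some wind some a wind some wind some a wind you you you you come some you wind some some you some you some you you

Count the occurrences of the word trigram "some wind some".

3

Scanning the 58 overlapping trigram windows for "some wind some":
  position 32–34: some wind some
  position 35–37: some wind some
  position 40–42: some wind some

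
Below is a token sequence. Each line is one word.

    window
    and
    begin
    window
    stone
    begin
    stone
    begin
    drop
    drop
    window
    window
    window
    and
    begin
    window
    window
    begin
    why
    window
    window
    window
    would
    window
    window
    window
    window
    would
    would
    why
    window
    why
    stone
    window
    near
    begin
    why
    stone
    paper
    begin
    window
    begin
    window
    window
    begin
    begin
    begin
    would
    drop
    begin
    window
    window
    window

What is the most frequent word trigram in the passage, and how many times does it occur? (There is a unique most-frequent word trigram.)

"window window window", 5 times

Trigram frequencies (highest first):
  window window window: 5
  begin window window: 3
  window and begin: 2
  and begin window: 2
  window window begin: 2
  window window would: 2
  … (35 more, each ≤ 1)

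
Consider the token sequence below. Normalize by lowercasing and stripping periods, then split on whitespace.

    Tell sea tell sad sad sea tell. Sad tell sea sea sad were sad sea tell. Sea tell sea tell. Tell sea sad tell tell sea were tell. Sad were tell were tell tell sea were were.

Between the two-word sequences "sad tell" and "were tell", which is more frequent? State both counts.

"were tell" (3 vs 2)

"sad tell": 2 occurrences
"were tell": 3 occurrences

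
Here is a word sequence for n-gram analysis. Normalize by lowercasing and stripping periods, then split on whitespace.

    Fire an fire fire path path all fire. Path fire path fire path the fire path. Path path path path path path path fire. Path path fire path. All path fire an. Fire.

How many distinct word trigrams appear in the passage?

33 tokens → 31 trigram windows in total.
Repeated trigrams (each contributes count−1 duplicates):
  path path path: 6
  path fire path: 4
  fire path path: 3
  fire an fire: 2
  fire path fire: 2
  path path fire: 2
13 duplicate windows → 31 − 13 = 18 distinct.

18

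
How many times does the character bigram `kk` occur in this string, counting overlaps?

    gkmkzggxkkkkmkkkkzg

6

Sliding a length-2 window over the 19 characters (18 positions):
  position 9–10: kk
  position 10–11: kk
  position 11–12: kk
  position 14–15: kk
  position 15–16: kk
  position 16–17: kk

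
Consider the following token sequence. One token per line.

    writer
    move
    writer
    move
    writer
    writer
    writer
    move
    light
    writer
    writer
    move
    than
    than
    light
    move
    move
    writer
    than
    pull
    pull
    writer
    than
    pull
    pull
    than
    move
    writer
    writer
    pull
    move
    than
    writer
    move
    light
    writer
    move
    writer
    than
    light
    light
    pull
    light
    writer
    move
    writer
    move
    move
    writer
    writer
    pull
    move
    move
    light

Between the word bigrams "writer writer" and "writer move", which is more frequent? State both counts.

"writer writer": 5 occurrences
"writer move": 8 occurrences

"writer move" (8 vs 5)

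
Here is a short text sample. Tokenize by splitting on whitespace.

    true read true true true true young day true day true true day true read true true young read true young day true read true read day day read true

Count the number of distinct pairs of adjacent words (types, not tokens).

30 tokens → 29 bigram windows in total.
Repeated bigrams (each contributes count−1 duplicates):
  read true: 5
  true true: 5
  day true: 4
  true read: 4
  true young: 3
  true day: 2
  young day: 2
18 duplicate windows → 29 − 18 = 11 distinct.

11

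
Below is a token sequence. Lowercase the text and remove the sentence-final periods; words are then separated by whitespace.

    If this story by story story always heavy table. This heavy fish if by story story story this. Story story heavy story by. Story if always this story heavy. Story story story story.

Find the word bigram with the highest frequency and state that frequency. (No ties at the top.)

"story story", 7 times

Bigram frequencies (highest first):
  story story: 7
  this story: 3
  by story: 3
  story by: 2
  story heavy: 2
  heavy story: 2
  … (13 more, each ≤ 1)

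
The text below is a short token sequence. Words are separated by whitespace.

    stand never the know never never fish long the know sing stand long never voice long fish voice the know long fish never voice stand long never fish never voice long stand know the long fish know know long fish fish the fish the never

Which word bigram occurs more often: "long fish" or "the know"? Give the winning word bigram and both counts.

"long fish": 4 occurrences
"the know": 3 occurrences

"long fish" (4 vs 3)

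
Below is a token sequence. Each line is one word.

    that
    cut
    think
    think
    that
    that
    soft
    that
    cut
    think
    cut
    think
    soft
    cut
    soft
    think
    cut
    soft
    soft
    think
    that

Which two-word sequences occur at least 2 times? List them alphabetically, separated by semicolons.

Bigram counts meeting the condition (at least 2 times):
  cut soft: 2
  cut think: 3
  soft think: 2
  that cut: 2
  think cut: 2
  think that: 2

cut soft; cut think; soft think; that cut; think cut; think that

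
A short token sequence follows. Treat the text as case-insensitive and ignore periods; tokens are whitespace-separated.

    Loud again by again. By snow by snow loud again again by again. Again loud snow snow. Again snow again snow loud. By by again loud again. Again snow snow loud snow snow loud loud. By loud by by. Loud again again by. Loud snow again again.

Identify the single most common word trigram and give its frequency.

"loud again again", 3 times

Trigram frequencies (highest first):
  loud again again: 3
  again by again: 2
  again again by: 2
  loud snow snow: 2
  snow again snow: 2
  loud by by: 2
  … (31 more, each ≤ 2)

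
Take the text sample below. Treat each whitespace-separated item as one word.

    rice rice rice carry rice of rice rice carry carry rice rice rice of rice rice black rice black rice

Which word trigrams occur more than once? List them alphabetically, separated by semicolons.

Trigram counts meeting the condition (more than once):
  of rice rice: 2
  rice black rice: 2
  rice of rice: 2
  rice rice carry: 2
  rice rice rice: 2

of rice rice; rice black rice; rice of rice; rice rice carry; rice rice rice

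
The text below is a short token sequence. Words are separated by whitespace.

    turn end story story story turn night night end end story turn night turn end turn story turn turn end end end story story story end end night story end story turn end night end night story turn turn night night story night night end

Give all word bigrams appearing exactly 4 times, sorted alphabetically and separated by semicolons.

end end; end story; story story; turn end

Bigram counts meeting the condition (exactly 4 times):
  end end: 4
  end story: 4
  story story: 4
  turn end: 4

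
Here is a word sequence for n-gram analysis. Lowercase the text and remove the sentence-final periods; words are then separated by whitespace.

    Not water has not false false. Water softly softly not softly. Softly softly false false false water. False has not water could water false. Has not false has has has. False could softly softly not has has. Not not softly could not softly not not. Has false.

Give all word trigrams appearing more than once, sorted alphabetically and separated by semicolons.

Trigram counts meeting the condition (more than once):
  false false water: 2
  false has not: 2
  has not false: 2
  softly softly not: 2
  water false has: 2

false false water; false has not; has not false; softly softly not; water false has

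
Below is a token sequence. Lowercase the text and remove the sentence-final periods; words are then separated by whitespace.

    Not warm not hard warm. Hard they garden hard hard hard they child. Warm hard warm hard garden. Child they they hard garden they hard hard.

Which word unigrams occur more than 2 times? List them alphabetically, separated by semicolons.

Unigram counts meeting the condition (more than 2 times):
  garden: 3
  hard: 10
  they: 5
  warm: 4

garden; hard; they; warm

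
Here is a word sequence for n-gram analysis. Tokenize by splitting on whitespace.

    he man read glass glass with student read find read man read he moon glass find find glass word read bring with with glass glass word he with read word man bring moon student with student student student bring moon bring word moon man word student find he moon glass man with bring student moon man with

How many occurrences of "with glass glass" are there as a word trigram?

Scanning the 55 overlapping trigram windows for "with glass glass":
  position 23–25: with glass glass

1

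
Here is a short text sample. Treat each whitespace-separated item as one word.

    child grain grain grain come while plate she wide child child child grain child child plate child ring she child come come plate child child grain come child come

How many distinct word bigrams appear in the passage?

19

29 tokens → 28 bigram windows in total.
Repeated bigrams (each contributes count−1 duplicates):
  child child: 4
  child grain: 3
  child come: 2
  grain come: 2
  grain grain: 2
  plate child: 2
9 duplicate windows → 28 − 9 = 19 distinct.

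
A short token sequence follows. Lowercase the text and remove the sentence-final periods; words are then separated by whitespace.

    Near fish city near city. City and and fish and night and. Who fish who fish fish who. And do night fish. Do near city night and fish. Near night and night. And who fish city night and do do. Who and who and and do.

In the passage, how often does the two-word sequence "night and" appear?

5

Scanning the 45 overlapping bigram windows for "night and":
  position 11–12: night and
  position 26–27: night and
  position 30–31: night and
  position 32–33: night and
  position 37–38: night and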